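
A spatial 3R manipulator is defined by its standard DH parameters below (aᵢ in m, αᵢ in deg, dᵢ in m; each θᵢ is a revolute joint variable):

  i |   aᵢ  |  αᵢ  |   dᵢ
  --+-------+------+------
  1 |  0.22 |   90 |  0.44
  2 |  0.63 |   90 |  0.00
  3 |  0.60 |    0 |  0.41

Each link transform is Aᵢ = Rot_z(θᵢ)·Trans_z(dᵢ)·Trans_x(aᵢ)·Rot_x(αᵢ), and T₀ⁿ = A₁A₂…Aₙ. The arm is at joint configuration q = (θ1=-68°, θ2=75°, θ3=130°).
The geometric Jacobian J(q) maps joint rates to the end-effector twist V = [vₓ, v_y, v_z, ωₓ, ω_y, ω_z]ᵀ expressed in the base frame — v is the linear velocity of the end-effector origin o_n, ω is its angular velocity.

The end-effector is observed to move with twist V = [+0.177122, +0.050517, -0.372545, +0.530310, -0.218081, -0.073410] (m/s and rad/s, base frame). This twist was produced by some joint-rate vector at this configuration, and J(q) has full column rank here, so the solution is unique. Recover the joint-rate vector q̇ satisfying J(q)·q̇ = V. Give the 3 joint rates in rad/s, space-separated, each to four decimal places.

0.0340 -0.4100 0.4150

o_n = [-0.1717, -0.8020, 0.5699]
J₁: ẑ×o_n = [0.8020, -0.1717, 0.0000], ω = ẑ
J2: z=[-0.9272, -0.3746, 0.0000] o=[0.0824, -0.2040, 0.4400] → [-0.0487, 0.1204, 0.4593, -0.9272, -0.3746, 0.0000]
J3: z=[0.3618, -0.8956, -0.2588] o=[0.1435, -0.3552, 1.0485] → [0.3130, 0.2548, -0.4440, 0.3618, -0.8956, -0.2588]
q̇ = J⁺·V = [0.0340, -0.4100, 0.4150]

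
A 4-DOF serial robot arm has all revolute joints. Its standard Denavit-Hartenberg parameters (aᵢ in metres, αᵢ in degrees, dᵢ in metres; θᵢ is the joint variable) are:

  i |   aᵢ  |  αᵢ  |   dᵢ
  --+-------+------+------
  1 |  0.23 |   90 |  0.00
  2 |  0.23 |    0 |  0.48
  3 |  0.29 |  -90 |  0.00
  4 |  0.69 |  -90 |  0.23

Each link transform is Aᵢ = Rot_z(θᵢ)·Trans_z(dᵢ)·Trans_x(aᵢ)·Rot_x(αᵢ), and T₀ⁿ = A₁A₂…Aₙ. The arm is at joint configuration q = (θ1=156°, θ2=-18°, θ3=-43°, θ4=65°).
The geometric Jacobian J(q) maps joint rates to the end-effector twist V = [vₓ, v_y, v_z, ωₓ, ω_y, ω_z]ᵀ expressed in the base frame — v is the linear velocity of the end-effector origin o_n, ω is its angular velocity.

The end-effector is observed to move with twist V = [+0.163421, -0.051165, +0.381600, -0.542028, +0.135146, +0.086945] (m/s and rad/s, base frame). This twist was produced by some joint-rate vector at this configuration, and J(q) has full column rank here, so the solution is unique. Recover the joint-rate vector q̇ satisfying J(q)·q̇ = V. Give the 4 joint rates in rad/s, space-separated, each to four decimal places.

-0.2180 0.3860 -0.4830 0.6290

o_n = [-0.9104, 0.2462, -0.4683]
J₁: ẑ×o_n = [-0.2462, -0.9104, 0.0000], ω = ẑ
J2: z=[0.4067, 0.9135, 0.0000] o=[-0.2101, 0.0935, 0.0000] → [-0.4278, 0.1905, 0.7019, 0.4067, 0.9135, 0.0000]
J3: z=[0.4067, 0.9135, 0.0000] o=[-0.2147, 0.6210, -0.0711] → [-0.3628, 0.1615, 0.4831, 0.4067, 0.9135, 0.0000]
J4: z=[-0.7990, 0.3557, 0.4848] o=[-0.3432, 0.6782, -0.3247] → [0.1584, -0.3897, 0.5469, -0.7990, 0.3557, 0.4848]
q̇ = J⁺·V = [-0.2180, 0.3860, -0.4830, 0.6290]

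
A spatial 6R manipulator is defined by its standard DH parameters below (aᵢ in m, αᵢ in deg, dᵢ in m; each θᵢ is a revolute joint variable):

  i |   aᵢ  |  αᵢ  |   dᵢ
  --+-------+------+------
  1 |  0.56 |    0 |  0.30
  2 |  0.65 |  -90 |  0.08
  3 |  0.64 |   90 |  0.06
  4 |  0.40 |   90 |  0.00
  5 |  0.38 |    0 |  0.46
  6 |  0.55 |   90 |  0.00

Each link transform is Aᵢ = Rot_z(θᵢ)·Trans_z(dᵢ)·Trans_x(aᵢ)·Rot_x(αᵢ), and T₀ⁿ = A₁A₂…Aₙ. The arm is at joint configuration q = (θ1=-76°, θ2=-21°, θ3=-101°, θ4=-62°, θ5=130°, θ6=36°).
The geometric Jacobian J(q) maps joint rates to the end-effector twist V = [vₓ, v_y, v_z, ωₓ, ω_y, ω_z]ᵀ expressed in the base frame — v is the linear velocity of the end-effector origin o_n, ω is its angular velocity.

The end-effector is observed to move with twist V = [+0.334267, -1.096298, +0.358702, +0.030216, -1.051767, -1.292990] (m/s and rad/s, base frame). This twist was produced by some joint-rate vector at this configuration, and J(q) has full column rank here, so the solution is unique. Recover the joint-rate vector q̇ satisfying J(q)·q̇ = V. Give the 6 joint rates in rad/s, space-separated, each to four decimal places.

-0.6190 0.1600 0.6990 -0.8620 0.9840 0.1680

o_n = [0.2847, -0.7862, 0.3545]
J₁: ẑ×o_n = [0.7862, 0.2847, -0.0000], ω = ẑ
J2: z=[0.0000, 0.0000, 1.0000] o=[0.1355, -0.5434, 0.3000] → [0.2429, 0.1492, -0.0000, 0.0000, 0.0000, 1.0000]
J3: z=[0.9925, -0.1219, 0.0000] o=[0.0563, -1.1885, 0.3800] → [0.0031, 0.0254, 0.4271, 0.9925, -0.1219, 0.0000]
J4: z=[0.1196, 0.9743, -0.1908] o=[0.1307, -1.0746, 1.0082] → [-0.5820, 0.0488, -0.1156, 0.1196, 0.9743, -0.1908]
J5: z=[-0.4865, -0.1100, -0.8667] o=[-0.2155, -0.9960, 1.1926] → [0.2740, -0.8413, -0.0470, -0.4865, -0.1100, -0.8667]
J6: z=[-0.4865, -0.1100, -0.8667] o=[-0.1931, -0.8110, 0.6258] → [0.0513, -0.5461, 0.0405, -0.4865, -0.1100, -0.8667]
q̇ = J⁺·V = [-0.6190, 0.1600, 0.6990, -0.8620, 0.9840, 0.1680]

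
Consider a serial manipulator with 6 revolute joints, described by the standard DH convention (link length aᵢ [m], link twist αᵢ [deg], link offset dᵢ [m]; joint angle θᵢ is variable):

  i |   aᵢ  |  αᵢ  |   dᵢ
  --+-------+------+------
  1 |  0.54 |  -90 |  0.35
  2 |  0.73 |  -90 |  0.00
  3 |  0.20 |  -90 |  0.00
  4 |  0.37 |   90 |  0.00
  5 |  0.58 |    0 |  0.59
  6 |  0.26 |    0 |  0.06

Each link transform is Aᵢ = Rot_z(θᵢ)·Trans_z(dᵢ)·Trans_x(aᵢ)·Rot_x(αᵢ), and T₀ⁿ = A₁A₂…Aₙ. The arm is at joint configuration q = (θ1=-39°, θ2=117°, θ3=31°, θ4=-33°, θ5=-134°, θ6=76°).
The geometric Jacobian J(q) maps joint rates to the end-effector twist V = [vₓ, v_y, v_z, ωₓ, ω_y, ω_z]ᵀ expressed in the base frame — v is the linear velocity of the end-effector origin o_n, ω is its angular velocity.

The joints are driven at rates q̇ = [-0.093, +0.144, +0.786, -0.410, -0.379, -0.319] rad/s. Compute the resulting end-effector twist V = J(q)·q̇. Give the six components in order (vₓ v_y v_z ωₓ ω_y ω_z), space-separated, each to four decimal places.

o_n = [0.0146, 0.7353, -0.2692]
J₁: ẑ×o_n = [-0.7353, 0.0146, 0.0000], ω = ẑ
J2: z=[0.6293, 0.7771, 0.0000] o=[0.4197, -0.3398, 0.3500] → [-0.4812, 0.3897, 0.9914, 0.6293, 0.7771, 0.0000]
J3: z=[-0.6924, 0.5607, 0.4540] o=[0.1621, -0.1313, -0.3004] → [-0.3759, -0.0454, -0.5174, -0.6924, 0.5607, 0.4540]
J4: z=[-0.3577, -0.8133, 0.4589] o=[0.0368, -0.1623, -0.4532] → [-0.5616, 0.0556, -0.3392, -0.3577, -0.8133, 0.4589]
J5: z=[-0.2395, 0.5549, 0.7967] o=[-0.2972, -0.0976, -0.5987] → [-0.4808, 0.3273, -0.3725, -0.2395, 0.5549, 0.7967]
J6: z=[-0.2395, 0.5549, 0.7967] o=[0.0744, 0.4986, -0.1616] → [-0.2483, -0.0734, -0.0235, -0.2395, 0.5549, 0.7967]
V = J·q̇ = [0.1953, -0.1043, 0.0238, -0.1398, 0.4988, -0.4804]

0.1953 -0.1043 0.0238 -0.1398 0.4988 -0.4804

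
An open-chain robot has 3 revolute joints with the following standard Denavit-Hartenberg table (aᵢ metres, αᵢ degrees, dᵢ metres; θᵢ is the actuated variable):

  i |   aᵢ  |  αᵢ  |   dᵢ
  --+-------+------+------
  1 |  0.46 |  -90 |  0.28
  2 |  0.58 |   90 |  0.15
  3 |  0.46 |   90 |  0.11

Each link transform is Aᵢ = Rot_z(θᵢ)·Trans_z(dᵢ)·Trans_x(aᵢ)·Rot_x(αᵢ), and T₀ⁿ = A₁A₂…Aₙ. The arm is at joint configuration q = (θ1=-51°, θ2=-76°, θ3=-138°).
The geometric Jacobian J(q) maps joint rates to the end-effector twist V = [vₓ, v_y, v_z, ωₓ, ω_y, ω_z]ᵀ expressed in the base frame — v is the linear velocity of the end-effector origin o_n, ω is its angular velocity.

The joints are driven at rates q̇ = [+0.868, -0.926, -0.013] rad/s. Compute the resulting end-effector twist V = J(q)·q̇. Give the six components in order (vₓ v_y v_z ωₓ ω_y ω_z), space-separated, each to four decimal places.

o_n = [0.1359, -0.4186, 0.5377]
J₁: ẑ×o_n = [0.4186, 0.1359, -0.0000], ω = ẑ
J2: z=[0.7771, 0.6293, 0.0000] o=[0.2895, -0.3575, 0.2800] → [0.1622, -0.2003, 0.0491, 0.7771, 0.6293, 0.0000]
J3: z=[-0.6106, 0.7541, 0.2419] o=[0.4944, -0.3721, 0.8428] → [-0.2188, -0.2730, 0.2987, -0.6106, 0.7541, 0.2419]
V = J·q̇ = [0.2160, 0.3070, -0.0494, -0.7117, -0.5926, 0.8649]

0.2160 0.3070 -0.0494 -0.7117 -0.5926 0.8649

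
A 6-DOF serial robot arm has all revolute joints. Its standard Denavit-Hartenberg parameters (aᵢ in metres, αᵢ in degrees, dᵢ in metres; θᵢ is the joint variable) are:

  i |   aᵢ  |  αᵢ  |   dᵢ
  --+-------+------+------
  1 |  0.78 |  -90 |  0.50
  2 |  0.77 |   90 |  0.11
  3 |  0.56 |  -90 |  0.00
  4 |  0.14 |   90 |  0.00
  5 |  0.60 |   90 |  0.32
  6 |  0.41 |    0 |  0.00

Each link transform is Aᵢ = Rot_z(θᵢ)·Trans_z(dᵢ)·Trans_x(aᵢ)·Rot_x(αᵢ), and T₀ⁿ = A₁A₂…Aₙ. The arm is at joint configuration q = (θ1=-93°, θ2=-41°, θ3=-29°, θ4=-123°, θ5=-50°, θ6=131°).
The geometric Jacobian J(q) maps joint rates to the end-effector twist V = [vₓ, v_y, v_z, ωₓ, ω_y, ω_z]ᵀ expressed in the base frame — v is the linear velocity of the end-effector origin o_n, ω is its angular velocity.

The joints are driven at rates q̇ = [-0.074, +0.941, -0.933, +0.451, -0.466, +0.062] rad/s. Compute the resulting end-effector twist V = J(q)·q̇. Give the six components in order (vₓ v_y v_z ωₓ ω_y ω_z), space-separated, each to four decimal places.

0.0500 -0.0424 -0.2983 1.0501 -0.9535 -0.2468

o_n = [-0.0966, -1.1901, 0.7973]
J₁: ẑ×o_n = [1.1901, -0.0966, 0.0000], ω = ẑ
J2: z=[0.9986, -0.0523, 0.0000] o=[-0.0408, -0.7789, 0.5000] → [-0.0156, -0.2969, -0.4135, 0.9986, -0.0523, 0.0000]
J3: z=[0.0343, 0.6552, 0.7547] o=[0.0386, -1.3650, 1.0052] → [-0.2682, -0.0949, 0.0946, 0.0343, 0.6552, 0.7547]
J4: z=[0.8543, -0.4112, 0.3181] o=[-0.2519, -1.7199, 1.3265] → [0.0491, 0.5015, 0.5165, 0.8543, -0.4112, 0.3181]
J5: z=[0.4163, 0.1747, -0.8923] o=[-0.2083, -1.5947, 1.3714] → [0.2607, 0.1394, 0.1489, 0.4163, 0.1747, -0.8923]
J6: z=[-0.7876, -0.4211, -0.4499] o=[-0.3476, -1.0048, 1.0632] → [0.0286, -0.3224, 0.2517, -0.7876, -0.4211, -0.4499]
V = J·q̇ = [0.0500, -0.0424, -0.2983, 1.0501, -0.9535, -0.2468]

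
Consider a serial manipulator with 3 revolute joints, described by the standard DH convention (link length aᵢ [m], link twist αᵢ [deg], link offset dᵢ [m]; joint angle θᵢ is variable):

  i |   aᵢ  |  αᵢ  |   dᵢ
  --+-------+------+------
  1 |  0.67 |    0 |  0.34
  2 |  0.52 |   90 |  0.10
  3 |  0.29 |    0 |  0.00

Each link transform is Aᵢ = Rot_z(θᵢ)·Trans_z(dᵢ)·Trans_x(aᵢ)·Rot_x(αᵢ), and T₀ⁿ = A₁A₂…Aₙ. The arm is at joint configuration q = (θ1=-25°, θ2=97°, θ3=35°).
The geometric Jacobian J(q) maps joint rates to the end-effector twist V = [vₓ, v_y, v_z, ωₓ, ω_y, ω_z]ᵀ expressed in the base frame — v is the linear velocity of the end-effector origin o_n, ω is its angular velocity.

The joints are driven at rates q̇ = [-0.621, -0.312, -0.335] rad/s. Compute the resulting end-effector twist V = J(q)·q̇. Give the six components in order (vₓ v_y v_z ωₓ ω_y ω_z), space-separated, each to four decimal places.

o_n = [0.8413, 0.4373, 0.6063]
J₁: ẑ×o_n = [-0.4373, 0.8413, 0.0000], ω = ẑ
J2: z=[0.0000, 0.0000, 1.0000] o=[0.6072, -0.2832, 0.3400] → [-0.7205, 0.2341, 0.0000, 0.0000, 0.0000, 1.0000]
J3: z=[0.9511, -0.3090, 0.0000] o=[0.7679, 0.2114, 0.4400] → [-0.0514, -0.1582, 0.2376, 0.9511, -0.3090, 0.0000]
V = J·q̇ = [0.5136, -0.5425, -0.0796, -0.3186, 0.1035, -0.9330]

0.5136 -0.5425 -0.0796 -0.3186 0.1035 -0.9330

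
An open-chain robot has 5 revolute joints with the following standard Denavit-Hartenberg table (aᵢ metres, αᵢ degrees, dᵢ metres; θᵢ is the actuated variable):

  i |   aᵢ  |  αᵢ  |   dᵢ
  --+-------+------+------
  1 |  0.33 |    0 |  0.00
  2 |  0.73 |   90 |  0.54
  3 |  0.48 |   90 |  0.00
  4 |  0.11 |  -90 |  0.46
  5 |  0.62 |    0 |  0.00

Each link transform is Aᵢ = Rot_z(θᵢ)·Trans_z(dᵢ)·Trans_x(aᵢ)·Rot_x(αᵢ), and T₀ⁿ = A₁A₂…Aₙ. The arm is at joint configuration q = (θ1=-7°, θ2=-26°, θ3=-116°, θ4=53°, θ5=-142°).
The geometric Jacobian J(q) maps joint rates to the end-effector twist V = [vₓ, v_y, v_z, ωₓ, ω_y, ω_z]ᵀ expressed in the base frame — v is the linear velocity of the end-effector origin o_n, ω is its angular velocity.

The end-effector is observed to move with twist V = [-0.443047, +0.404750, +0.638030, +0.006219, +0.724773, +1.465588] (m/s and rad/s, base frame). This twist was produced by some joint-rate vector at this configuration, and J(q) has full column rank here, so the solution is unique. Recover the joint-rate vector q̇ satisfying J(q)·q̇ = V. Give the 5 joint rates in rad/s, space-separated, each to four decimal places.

o_n = [0.3772, 0.2880, 0.6823]
J₁: ẑ×o_n = [-0.2880, 0.3772, 0.0000], ω = ẑ
J2: z=[0.0000, 0.0000, 1.0000] o=[0.3275, -0.0402, 0.0000] → [-0.3282, 0.0497, 0.0000, 0.0000, 0.0000, 1.0000]
J3: z=[-0.5446, -0.8387, 0.0000] o=[0.9398, -0.4378, 0.5400] → [-0.1194, 0.0775, -0.8671, -0.5446, -0.8387, 0.0000]
J4: z=[-0.7538, 0.4895, 0.4384] o=[0.7633, -0.3232, 0.1086] → [0.0129, 0.2633, -0.2717, -0.7538, 0.4895, 0.4384]
J5: z=[-0.0342, -0.6954, 0.7178] o=[0.3444, -0.1559, 0.2507] → [-0.6188, 0.0383, 0.0077, -0.0342, -0.6954, 0.7178]
q̇ = J⁺·V = [0.7570, 0.0450, -0.9320, 0.6410, 0.5330]

0.7570 0.0450 -0.9320 0.6410 0.5330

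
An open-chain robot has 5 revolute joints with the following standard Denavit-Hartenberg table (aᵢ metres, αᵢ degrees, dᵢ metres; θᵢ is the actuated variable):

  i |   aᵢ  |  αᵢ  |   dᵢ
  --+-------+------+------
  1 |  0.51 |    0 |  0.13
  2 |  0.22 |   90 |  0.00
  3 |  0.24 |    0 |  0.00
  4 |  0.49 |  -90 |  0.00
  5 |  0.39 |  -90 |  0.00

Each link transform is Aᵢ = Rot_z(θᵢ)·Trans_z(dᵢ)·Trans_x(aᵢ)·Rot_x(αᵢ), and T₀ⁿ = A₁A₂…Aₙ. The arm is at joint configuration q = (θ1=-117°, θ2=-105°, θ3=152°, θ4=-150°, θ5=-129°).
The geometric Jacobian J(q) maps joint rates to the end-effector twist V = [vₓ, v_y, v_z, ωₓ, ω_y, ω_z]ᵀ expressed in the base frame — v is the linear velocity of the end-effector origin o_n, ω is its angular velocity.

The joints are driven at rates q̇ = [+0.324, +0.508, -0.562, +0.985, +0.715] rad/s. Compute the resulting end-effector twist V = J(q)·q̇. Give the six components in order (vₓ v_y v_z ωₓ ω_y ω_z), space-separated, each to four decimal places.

o_n = [-0.2164, -0.0602, 0.2512]
J₁: ẑ×o_n = [0.0602, -0.2164, 0.0000], ω = ẑ
J2: z=[0.0000, 0.0000, 1.0000] o=[-0.2315, -0.4544, 0.1300] → [-0.3942, 0.0152, 0.0000, 0.0000, 0.0000, 1.0000]
J3: z=[0.6691, 0.7431, 0.0000] o=[-0.3950, -0.3072, 0.1300] → [0.0901, -0.0811, 0.0325, 0.6691, 0.7431, 0.0000]
J4: z=[0.6691, 0.7431, 0.0000] o=[-0.2375, -0.4490, 0.2427] → [0.0063, -0.0057, 0.2444, 0.6691, 0.7431, 0.0000]
J5: z=[0.0259, -0.0234, 0.9994] o=[-0.6015, -0.1213, 0.2598] → [-0.0609, 0.3851, 0.0106, 0.0259, -0.0234, 0.9994]
V = J·q̇ = [-0.2686, 0.2529, 0.2300, 0.3016, 0.2977, 1.5466]

-0.2686 0.2529 0.2300 0.3016 0.2977 1.5466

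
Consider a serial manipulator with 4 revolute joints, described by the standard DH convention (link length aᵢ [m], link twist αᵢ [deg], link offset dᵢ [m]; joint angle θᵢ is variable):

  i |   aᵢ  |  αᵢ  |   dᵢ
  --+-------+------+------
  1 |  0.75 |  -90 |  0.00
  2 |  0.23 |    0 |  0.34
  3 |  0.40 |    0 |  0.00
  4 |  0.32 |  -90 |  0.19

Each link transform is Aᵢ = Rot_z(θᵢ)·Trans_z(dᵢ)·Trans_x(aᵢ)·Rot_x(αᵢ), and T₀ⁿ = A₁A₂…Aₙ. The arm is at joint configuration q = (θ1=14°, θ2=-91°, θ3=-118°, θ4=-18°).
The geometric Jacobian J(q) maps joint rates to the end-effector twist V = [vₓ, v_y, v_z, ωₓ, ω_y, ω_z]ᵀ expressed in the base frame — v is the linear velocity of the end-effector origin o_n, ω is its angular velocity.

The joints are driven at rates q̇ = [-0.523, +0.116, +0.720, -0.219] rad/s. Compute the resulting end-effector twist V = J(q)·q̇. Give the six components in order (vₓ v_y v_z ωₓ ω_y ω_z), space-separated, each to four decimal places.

o_n = [0.0444, 0.5573, -0.1980]
J₁: ẑ×o_n = [-0.5573, 0.0444, 0.0000], ω = ẑ
J2: z=[-0.2419, 0.9703, 0.0000] o=[0.7277, 0.1814, 0.0000] → [-0.1921, -0.0479, 0.5721, -0.2419, 0.9703, 0.0000]
J3: z=[-0.2419, 0.9703, 0.0000] o=[0.6416, 0.5104, 0.2300] → [-0.4152, -0.1035, 0.5681, -0.2419, 0.9703, 0.0000]
J4: z=[-0.2419, 0.9703, 0.0000] o=[0.3021, 0.4257, 0.0360] → [-0.2271, -0.0566, 0.2182, -0.2419, 0.9703, 0.0000]
V = J·q̇ = [0.0199, -0.0909, 0.4276, -0.1493, 0.5987, -0.5230]

0.0199 -0.0909 0.4276 -0.1493 0.5987 -0.5230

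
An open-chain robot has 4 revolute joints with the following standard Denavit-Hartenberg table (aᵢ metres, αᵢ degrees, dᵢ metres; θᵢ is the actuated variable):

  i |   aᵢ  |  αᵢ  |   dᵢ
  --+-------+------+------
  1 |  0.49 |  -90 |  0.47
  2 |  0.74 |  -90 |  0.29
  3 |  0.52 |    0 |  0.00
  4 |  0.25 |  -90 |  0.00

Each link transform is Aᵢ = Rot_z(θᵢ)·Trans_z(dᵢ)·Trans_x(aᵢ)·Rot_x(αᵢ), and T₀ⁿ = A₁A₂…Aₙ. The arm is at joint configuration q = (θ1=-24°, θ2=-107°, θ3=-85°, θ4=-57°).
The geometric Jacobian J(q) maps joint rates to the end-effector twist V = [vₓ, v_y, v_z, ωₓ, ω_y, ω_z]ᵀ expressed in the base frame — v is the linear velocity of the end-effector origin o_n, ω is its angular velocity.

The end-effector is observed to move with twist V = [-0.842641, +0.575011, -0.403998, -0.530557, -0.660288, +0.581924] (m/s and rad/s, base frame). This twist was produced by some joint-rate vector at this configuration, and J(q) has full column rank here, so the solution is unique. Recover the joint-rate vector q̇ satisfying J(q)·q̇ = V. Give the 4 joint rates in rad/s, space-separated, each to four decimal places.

0.6480 -0.8190 -0.4640 0.2380

o_n = [0.6818, 0.7494, 1.0326]
J₁: ẑ×o_n = [-0.7494, 0.6818, 0.0000], ω = ẑ
J2: z=[0.4067, 0.9135, 0.0000] o=[0.4476, -0.1993, 0.4700] → [0.5140, -0.2288, 0.1720, 0.4067, 0.9135, 0.0000]
J3: z=[0.8736, -0.3890, 0.2924] o=[0.3679, 0.1536, 1.1777] → [-0.1178, 0.2185, 0.6426, 0.8736, -0.3890, 0.2924]
J4: z=[0.8736, -0.3890, 0.2924] o=[0.5665, 0.6323, 1.2210] → [0.0390, 0.1983, 0.1472, 0.8736, -0.3890, 0.2924]
q̇ = J⁺·V = [0.6480, -0.8190, -0.4640, 0.2380]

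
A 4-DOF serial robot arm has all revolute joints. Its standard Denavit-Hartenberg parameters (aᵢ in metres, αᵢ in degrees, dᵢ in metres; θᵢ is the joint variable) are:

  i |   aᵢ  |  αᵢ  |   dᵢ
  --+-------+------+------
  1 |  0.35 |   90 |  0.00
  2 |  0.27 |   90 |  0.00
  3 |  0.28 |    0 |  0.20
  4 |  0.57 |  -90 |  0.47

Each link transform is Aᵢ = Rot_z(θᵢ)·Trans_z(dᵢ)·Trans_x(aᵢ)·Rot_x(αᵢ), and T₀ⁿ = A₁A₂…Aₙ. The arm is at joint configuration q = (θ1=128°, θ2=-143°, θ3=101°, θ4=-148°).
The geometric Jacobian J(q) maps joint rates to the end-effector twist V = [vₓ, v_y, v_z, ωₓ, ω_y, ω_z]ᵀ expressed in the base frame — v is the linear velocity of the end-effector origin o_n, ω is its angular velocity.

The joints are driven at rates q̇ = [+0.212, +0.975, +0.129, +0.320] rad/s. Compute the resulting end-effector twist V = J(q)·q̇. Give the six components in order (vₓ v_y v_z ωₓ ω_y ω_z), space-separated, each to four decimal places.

o_n = [0.2185, -0.5103, 0.1708]
J₁: ẑ×o_n = [0.5103, 0.2185, -0.0000], ω = ẑ
J2: z=[0.7880, 0.6157, 0.0000] o=[-0.2155, 0.2758, 0.0000] → [0.1052, -0.1346, -0.8866, 0.7880, 0.6157, 0.0000]
J3: z=[0.3705, -0.4742, 0.7986] o=[-0.0827, 0.1059, -0.1625] → [0.3341, 0.1171, -0.0855, 0.3705, -0.4742, 0.7986]
J4: z=[0.3705, -0.4742, 0.7986] o=[0.1817, 0.2139, 0.0294] → [0.5113, -0.0230, -0.2509, 0.3705, -0.4742, 0.7986]
V = J·q̇ = [0.4174, -0.0772, -0.9558, 0.9347, 0.3873, 0.5706]

0.4174 -0.0772 -0.9558 0.9347 0.3873 0.5706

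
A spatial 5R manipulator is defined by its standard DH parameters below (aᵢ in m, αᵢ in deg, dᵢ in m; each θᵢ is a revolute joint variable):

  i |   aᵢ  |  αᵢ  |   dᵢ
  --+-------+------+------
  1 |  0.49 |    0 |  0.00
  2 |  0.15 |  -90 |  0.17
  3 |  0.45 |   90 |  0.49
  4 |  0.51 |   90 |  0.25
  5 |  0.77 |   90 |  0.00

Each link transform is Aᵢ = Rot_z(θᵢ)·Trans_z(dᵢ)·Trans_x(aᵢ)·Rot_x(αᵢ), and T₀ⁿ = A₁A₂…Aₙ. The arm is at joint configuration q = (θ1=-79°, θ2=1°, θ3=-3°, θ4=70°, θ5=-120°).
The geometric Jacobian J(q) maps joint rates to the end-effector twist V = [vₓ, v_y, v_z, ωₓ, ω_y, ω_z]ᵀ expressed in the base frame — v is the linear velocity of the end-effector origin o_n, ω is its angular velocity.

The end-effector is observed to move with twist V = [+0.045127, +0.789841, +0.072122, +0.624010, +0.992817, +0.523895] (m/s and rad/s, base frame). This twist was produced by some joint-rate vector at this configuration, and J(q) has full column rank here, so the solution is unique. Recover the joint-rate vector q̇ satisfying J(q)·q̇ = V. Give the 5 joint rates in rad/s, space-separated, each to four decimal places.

o_n = [0.8257, -1.0041, -0.2205]
J₁: ẑ×o_n = [1.0041, 0.8257, -0.0000], ω = ẑ
J2: z=[0.0000, 0.0000, 1.0000] o=[0.0935, -0.4810, 0.0000] → [0.5231, 0.7322, -0.0000, 0.0000, 0.0000, 1.0000]
J3: z=[0.9781, 0.2079, 0.0000] o=[0.1247, -0.6277, 0.1700] → [-0.0812, 0.3819, -0.5139, 0.9781, 0.2079, 0.0000]
J4: z=[-0.0109, 0.0512, 0.9986] o=[0.6974, -0.9654, 0.1936] → [0.0174, 0.1236, -0.0061, -0.0109, 0.0512, 0.9986]
J5: z=[-0.1394, -0.9890, 0.0492] o=[1.1997, -1.0234, 0.4523] → [0.6645, -0.1122, -0.3725, -0.1394, -0.9890, 0.0492]
q̇ = J⁺·V = [0.7940, -0.2190, 0.5100, -0.0070, -0.8970]

0.7940 -0.2190 0.5100 -0.0070 -0.8970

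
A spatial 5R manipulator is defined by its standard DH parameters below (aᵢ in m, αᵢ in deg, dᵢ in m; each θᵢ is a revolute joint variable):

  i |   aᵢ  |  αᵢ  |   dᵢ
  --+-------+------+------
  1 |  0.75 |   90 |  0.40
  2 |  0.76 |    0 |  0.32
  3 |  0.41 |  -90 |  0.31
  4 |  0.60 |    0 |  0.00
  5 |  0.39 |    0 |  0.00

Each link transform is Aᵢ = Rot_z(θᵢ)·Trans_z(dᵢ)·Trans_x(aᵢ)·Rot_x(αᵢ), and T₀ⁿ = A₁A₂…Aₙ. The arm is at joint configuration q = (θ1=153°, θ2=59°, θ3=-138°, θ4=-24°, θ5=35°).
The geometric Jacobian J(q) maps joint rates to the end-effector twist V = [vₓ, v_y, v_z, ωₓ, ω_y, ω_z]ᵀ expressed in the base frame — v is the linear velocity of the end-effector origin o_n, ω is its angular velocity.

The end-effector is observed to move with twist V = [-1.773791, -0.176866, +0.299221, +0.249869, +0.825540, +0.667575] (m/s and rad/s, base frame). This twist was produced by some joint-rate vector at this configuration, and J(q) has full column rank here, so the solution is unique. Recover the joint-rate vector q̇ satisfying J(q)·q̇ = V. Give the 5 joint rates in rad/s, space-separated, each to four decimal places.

o_n = [-0.8820, 1.3468, -0.2649]
J₁: ẑ×o_n = [-1.3468, -0.8820, 0.0000], ω = ẑ
J2: z=[0.4540, 0.8910, 0.0000] o=[-0.6683, 0.3405, 0.4000] → [-0.5924, 0.3018, 0.6473, 0.4540, 0.8910, 0.0000]
J3: z=[0.4540, 0.8910, 0.0000] o=[-0.8717, 0.8033, 1.0514] → [-1.1729, 0.5976, 0.2559, 0.4540, 0.8910, 0.0000]
J4: z=[-0.8746, 0.4456, 0.1908] o=[-0.8007, 1.1150, 0.6490] → [-0.4515, -0.8148, -0.1665, -0.8746, 0.4456, 0.1908]
J5: z=[-0.8746, 0.4456, 0.1908] o=[-0.7831, 1.3800, 0.1109] → [-0.1612, -0.3476, 0.0730, -0.8746, 0.4456, 0.1908]
q̇ = J⁺·V = [0.6380, 0.1940, 0.6550, 0.0220, 0.1330]

0.6380 0.1940 0.6550 0.0220 0.1330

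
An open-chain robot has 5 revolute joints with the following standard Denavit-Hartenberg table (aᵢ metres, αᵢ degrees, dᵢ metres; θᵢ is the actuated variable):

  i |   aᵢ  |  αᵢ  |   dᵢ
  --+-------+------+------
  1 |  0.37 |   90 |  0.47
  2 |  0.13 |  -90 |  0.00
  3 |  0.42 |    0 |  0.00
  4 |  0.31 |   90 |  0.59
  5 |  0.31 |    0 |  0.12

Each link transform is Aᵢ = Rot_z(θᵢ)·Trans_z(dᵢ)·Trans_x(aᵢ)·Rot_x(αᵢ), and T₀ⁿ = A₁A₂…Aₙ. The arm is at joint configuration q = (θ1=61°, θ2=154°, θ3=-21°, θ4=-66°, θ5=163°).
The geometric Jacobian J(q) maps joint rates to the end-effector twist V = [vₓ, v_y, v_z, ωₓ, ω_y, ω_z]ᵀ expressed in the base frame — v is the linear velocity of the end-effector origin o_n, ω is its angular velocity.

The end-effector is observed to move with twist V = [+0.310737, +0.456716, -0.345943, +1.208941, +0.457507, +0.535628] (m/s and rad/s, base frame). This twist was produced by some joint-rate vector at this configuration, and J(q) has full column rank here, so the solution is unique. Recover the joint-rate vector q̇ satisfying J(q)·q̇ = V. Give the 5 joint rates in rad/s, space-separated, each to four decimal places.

o_n = [0.0081, -0.3367, 0.0349]
J₁: ẑ×o_n = [0.3367, 0.0081, -0.0000], ω = ẑ
J2: z=[0.8746, -0.4848, 0.0000] o=[0.1794, 0.3236, 0.4700] → [0.2109, 0.3805, -0.6606, 0.8746, -0.4848, 0.0000]
J3: z=[-0.2125, -0.3834, -0.8988] o=[0.1227, 0.2214, 0.5270] → [-0.3130, -0.0015, 0.0747, -0.2125, -0.3834, -0.8988]
J4: z=[-0.2125, -0.3834, -0.8988] o=[0.0835, -0.1598, 0.6989] → [0.0956, -0.0733, 0.0087, -0.2125, -0.3834, -0.8988]
J5: z=[0.4809, 0.7597, -0.4378] o=[0.2218, -0.5488, 0.1757] → [-0.0141, 0.1613, 0.2644, 0.4809, 0.7597, -0.4378]
q̇ = J⁺·V = [0.2790, 0.7950, -0.3020, -0.3610, 0.7750]

0.2790 0.7950 -0.3020 -0.3610 0.7750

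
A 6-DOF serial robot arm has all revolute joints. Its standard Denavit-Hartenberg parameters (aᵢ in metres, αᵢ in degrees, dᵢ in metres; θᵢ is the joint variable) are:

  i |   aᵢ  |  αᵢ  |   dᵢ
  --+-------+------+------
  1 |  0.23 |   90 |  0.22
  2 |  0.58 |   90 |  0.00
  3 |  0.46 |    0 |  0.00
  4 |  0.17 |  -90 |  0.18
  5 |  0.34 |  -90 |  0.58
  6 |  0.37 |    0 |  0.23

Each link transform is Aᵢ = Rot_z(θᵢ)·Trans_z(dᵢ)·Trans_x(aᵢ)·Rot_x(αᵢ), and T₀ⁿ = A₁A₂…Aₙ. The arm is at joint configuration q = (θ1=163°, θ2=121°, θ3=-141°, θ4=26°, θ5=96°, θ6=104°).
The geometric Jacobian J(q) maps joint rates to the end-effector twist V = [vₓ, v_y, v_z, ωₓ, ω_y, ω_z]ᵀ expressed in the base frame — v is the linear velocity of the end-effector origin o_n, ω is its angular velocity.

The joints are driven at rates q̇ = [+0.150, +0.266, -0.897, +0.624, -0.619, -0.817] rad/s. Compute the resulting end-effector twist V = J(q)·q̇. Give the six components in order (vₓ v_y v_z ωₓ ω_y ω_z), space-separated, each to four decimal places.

o_n = [-0.0465, -0.3057, 0.5900]
J₁: ẑ×o_n = [0.3057, -0.0465, 0.0000], ω = ẑ
J2: z=[0.2924, 0.9563, 0.0000] o=[-0.2200, 0.0672, 0.2200] → [0.3538, -0.1082, -0.2749, 0.2924, 0.9563, 0.0000]
J3: z=[-0.8197, 0.2506, 0.5150] o=[0.0657, -0.0201, 0.7172] → [0.1152, -0.1621, 0.2622, -0.8197, 0.2506, 0.5150]
J4: z=[-0.8197, 0.2506, 0.5150] o=[-0.1950, -0.2431, 0.4107] → [0.0771, 0.2234, 0.0141, -0.8197, 0.2506, 0.5150]
J5: z=[0.3228, -0.5406, 0.7769] o=[-0.4230, -0.3345, 0.4419] → [-0.1025, 0.2446, 0.2128, 0.3228, -0.5406, 0.7769]
J6: z=[0.3849, 0.8249, 0.4141] o=[0.0583, -0.7043, 0.7312] → [-0.2815, 0.0110, 0.2398, 0.3849, 0.8249, 0.4141]
V = J·q̇ = [0.3782, 0.0886, -0.6272, -0.2127, -0.1533, -0.8098]

0.3782 0.0886 -0.6272 -0.2127 -0.1533 -0.8098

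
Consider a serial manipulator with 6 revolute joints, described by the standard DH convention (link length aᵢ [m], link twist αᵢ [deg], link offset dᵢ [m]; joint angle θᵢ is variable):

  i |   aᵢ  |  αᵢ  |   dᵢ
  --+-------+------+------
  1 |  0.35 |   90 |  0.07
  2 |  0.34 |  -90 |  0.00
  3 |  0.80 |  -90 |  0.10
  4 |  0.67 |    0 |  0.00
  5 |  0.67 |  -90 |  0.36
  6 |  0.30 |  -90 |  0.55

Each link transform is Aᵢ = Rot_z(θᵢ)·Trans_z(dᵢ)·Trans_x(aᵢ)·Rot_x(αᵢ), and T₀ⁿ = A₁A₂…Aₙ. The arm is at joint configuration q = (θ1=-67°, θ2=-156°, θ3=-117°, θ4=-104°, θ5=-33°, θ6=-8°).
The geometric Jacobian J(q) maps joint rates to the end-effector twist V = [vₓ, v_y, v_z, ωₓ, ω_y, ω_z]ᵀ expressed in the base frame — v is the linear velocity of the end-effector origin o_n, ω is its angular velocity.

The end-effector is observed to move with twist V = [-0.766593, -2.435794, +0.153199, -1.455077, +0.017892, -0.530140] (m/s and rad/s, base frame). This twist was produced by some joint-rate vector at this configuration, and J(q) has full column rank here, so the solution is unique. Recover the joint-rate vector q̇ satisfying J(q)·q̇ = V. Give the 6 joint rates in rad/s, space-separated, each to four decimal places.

o_n = [-0.1935, -0.7080, -1.8127]
J₁: ẑ×o_n = [0.7080, -0.1935, 0.0000], ω = ẑ
J2: z=[-0.9205, -0.3907, 0.0000] o=[0.1368, -0.3222, 0.0700] → [0.7356, -1.7330, 0.2261, -0.9205, -0.3907, 0.0000]
J3: z=[0.1589, -0.3744, -0.9135] o=[0.0154, -0.0363, -0.0683] → [0.0394, 0.4681, -0.1850, 0.1589, -0.3744, -0.9135]
J4: z=[-0.7359, 0.5719, -0.3624] o=[-0.4952, -0.6576, -0.0119] → [-1.0481, -1.4346, -0.1354, -0.7359, 0.5719, -0.3624]
J5: z=[-0.7359, 0.5719, -0.3624] o=[-0.2852, -0.7827, -0.6357] → [-0.6460, -0.8994, -0.1074, -0.7359, 0.5719, -0.3624]
J6: z=[-0.3326, -0.7716, -0.5422] o=[-0.1551, -0.3903, -1.2741] → [0.2433, -0.1583, 0.0760, -0.3326, -0.7716, -0.5422]
q̇ = J⁺·V = [-0.3740, 0.4200, -0.6760, 0.9090, 0.0380, 0.7940]

-0.3740 0.4200 -0.6760 0.9090 0.0380 0.7940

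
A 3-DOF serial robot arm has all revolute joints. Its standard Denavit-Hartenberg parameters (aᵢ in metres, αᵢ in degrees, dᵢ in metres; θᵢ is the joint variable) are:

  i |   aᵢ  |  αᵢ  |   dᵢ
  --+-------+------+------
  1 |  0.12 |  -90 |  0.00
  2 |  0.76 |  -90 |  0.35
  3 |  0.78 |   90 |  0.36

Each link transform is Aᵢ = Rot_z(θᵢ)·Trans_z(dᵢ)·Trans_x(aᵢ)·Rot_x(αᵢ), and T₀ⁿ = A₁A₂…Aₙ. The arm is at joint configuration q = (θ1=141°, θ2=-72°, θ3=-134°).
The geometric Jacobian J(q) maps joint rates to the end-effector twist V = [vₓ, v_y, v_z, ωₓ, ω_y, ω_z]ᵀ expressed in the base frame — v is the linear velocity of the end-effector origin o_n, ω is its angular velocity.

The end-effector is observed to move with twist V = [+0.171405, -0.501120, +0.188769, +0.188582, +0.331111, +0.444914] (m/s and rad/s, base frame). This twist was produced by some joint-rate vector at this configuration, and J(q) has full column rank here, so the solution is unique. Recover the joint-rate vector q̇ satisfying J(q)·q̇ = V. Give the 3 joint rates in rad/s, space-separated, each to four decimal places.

0.4650 -0.3760 0.0650

o_n = [-0.9851, -0.3746, 0.0962]
J₁: ẑ×o_n = [0.3746, -0.9851, 0.0000], ω = ẑ
J2: z=[-0.6293, -0.7771, 0.0000] o=[-0.0933, 0.0755, 0.0000] → [-0.0748, 0.0606, -0.4098, -0.6293, -0.7771, 0.0000]
J3: z=[-0.7391, 0.5985, -0.3090] o=[-0.4960, -0.0487, 0.7228] → [-0.4757, -0.3120, 0.5336, -0.7391, 0.5985, -0.3090]
q̇ = J⁺·V = [0.4650, -0.3760, 0.0650]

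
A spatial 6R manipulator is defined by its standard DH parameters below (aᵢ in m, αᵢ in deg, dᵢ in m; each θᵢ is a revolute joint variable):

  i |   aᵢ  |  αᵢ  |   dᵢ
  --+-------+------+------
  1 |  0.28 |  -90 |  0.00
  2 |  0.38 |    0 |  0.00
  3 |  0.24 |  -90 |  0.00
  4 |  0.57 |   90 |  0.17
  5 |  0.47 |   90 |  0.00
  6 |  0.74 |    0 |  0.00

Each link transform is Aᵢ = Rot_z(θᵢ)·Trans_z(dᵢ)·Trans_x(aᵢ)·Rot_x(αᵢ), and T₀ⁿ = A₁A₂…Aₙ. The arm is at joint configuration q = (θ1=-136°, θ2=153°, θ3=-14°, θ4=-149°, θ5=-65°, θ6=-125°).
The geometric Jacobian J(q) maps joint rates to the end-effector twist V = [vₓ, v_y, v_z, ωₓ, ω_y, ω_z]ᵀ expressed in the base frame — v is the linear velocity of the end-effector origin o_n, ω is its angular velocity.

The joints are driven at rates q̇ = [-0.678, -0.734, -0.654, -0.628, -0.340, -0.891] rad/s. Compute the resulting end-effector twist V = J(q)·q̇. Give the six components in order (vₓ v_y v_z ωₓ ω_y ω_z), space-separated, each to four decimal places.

-0.7840 -0.1329 0.2800 -0.8722 0.1040 -0.5285

o_n = [0.7002, -0.4680, -0.1063]
J₁: ẑ×o_n = [0.4680, 0.7002, -0.0000], ω = ẑ
J2: z=[0.6947, -0.7193, 0.0000] o=[-0.2014, -0.1945, 0.0000] → [0.0765, 0.0738, 0.4586, 0.6947, -0.7193, 0.0000]
J3: z=[0.6947, -0.7193, 0.0000] o=[0.0421, 0.0407, -0.1725] → [-0.0476, -0.0460, 0.1200, 0.6947, -0.7193, 0.0000]
J4: z=[0.4719, 0.4557, 0.7547] o=[0.1724, 0.1665, -0.3300] → [0.5808, 0.2928, -0.5400, 0.4719, 0.4557, 0.7547]
J5: z=[-0.8750, 0.3466, 0.3379] o=[0.1913, -0.2233, 0.1189] → [0.0046, -0.0251, 0.0377, -0.8750, 0.3466, 0.3379]
J6: z=[-0.1020, 0.5505, -0.8286] o=[-0.0310, -0.5803, -0.0909] → [0.0846, -0.6075, -0.4140, -0.1020, 0.5505, -0.8286]
V = J·q̇ = [-0.7840, -0.1329, 0.2800, -0.8722, 0.1040, -0.5285]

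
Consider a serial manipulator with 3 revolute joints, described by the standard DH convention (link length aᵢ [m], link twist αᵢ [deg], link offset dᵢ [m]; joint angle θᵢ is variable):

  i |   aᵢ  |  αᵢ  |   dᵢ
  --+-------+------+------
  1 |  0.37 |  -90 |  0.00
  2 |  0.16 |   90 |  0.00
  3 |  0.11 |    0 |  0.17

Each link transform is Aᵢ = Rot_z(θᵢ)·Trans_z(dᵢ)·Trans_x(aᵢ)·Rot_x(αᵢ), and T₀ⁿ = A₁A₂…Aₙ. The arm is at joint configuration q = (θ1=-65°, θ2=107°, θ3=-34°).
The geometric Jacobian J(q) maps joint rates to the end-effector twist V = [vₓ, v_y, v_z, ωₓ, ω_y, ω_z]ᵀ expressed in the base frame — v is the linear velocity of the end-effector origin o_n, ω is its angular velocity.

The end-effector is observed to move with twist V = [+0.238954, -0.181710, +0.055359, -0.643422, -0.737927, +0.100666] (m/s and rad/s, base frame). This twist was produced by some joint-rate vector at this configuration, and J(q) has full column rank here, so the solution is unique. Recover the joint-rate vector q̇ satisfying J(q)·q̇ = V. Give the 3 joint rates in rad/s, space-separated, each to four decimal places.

o_n = [0.1383, -0.4421, -0.2899]
J₁: ẑ×o_n = [0.4421, 0.1383, -0.0000], ω = ẑ
J2: z=[0.9063, 0.4226, 0.0000] o=[0.1564, -0.3353, 0.0000] → [-0.1225, 0.2628, -0.0891, 0.9063, 0.4226, 0.0000]
J3: z=[0.4042, -0.8667, -0.2924] o=[0.1366, -0.2929, -0.1530] → [0.0750, 0.0548, -0.0588, 0.4042, -0.8667, -0.2924]
q̇ = J⁺·V = [0.2220, -0.8950, 0.4150]

0.2220 -0.8950 0.4150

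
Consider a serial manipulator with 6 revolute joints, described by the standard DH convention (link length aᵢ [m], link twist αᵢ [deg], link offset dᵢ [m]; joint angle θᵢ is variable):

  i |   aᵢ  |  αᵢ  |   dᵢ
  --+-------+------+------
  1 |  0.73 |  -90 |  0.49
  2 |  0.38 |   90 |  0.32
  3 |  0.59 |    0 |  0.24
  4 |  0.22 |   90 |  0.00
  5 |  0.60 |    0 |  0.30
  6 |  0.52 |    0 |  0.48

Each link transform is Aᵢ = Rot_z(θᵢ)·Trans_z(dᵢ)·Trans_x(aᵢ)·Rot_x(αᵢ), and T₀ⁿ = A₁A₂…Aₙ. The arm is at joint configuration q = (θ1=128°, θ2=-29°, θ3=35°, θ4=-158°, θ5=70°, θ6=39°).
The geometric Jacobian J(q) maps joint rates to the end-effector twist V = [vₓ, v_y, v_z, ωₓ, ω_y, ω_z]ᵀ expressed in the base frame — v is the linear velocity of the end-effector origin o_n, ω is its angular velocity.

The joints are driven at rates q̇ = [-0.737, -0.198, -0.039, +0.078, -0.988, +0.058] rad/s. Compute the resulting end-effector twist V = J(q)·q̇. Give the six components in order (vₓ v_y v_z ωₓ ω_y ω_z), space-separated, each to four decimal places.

o_n = [-0.7848, -0.4064, 1.6569]
J₁: ẑ×o_n = [0.4064, -0.7848, 0.0000], ω = ẑ
J2: z=[-0.7880, -0.6157, 0.0000] o=[-0.4494, 0.5752, 0.4900] → [-0.7184, 0.9195, 0.5671, -0.7880, -0.6157, 0.0000]
J3: z=[0.2985, -0.3820, 0.8746] o=[-0.9062, 0.6401, 0.6742] → [0.5399, -0.1871, -0.2660, 0.2985, -0.3820, 0.8746]
J4: z=[0.2985, -0.3820, 0.8746] o=[-1.3615, 0.6732, 1.1184] → [0.7385, 0.3437, -0.1019, 0.2985, -0.3820, 0.8746]
J5: z=[0.0224, -0.9133, -0.4066] o=[-1.1516, 0.7042, 1.0604] → [-0.9964, -0.1625, 0.3101, 0.0224, -0.9133, -0.4066]
J6: z=[0.0224, -0.9133, -0.4066] o=[-0.7808, 0.2437, 1.3773] → [-0.5197, -0.0046, -0.0182, 0.0224, -0.9133, -0.4066]
V = J·q̇ = [0.8336, 0.5907, -0.4173, 0.1468, 0.9564, -0.3248]

0.8336 0.5907 -0.4173 0.1468 0.9564 -0.3248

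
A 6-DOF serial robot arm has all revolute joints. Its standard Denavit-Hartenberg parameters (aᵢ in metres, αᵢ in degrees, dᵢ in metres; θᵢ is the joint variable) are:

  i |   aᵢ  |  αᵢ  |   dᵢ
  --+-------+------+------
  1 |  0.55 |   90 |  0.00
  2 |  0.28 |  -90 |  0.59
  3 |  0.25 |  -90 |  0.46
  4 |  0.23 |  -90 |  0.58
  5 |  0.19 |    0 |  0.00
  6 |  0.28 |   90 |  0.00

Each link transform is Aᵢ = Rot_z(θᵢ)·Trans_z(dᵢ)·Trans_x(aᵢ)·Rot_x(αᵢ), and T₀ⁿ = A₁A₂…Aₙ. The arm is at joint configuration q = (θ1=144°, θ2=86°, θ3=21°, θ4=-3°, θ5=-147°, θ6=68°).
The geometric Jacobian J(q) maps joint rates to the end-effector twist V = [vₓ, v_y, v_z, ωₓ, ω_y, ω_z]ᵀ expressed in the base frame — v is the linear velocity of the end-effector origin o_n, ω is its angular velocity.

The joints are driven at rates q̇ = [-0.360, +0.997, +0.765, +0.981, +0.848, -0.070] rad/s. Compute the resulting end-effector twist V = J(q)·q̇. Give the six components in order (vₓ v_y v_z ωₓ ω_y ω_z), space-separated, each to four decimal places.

o_n = [-0.3424, -0.2934, 0.3175]
J₁: ẑ×o_n = [0.2934, -0.3424, 0.0000], ω = ẑ
J2: z=[0.5878, 0.8090, 0.0000] o=[-0.4450, 0.3233, 0.0000] → [0.2568, -0.1866, -0.4454, 0.5878, 0.8090, 0.0000]
J3: z=[0.8070, -0.5864, 0.0698] o=[-0.1140, 0.8121, 0.2793] → [0.0547, -0.0467, -1.0262, 0.8070, -0.5864, 0.0698]
J4: z=[-0.5285, -0.7700, -0.3575] o=[0.1914, 0.4794, 0.5442] → [-0.1017, 0.0710, -0.0026, -0.5285, -0.7700, -0.3575]
J5: z=[-0.8197, 0.5724, -0.0209] o=[-0.1659, -0.0320, 0.5516] → [-0.1395, -0.1882, 0.3154, -0.8197, 0.5724, -0.0209]
J6: z=[-0.8197, 0.5724, -0.0209] o=[-0.1854, -0.0667, 0.3659] → [-0.0324, -0.0364, 0.2757, -0.8197, 0.5724, -0.0209]
V = J·q̇ = [-0.0235, -0.1859, -0.9835, 0.0472, 0.0480, -0.6736]

-0.0235 -0.1859 -0.9835 0.0472 0.0480 -0.6736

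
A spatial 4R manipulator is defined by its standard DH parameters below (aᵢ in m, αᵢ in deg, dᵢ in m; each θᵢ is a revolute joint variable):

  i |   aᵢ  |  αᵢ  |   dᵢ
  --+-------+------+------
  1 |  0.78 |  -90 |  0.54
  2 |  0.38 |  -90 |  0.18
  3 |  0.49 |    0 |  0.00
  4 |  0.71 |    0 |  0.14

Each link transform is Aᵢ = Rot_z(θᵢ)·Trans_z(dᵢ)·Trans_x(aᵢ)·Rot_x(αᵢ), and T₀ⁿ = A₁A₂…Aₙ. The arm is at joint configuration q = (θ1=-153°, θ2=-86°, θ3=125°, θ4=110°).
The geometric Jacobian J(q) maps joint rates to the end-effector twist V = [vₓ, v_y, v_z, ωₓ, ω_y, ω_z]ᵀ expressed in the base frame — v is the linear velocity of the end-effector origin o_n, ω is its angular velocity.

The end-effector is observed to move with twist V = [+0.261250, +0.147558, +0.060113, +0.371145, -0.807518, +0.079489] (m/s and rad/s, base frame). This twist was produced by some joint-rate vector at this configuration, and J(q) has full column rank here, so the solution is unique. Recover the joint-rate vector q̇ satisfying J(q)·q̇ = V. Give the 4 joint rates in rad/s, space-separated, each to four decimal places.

0.0820 0.8880 -0.3600 0.3960

o_n = [-0.6367, -0.7287, 0.2227]
J₁: ẑ×o_n = [0.7287, -0.6367, 0.0000], ω = ẑ
J2: z=[0.4540, -0.8910, 0.0000] o=[-0.6950, -0.3541, 0.5400] → [0.2827, 0.1441, -0.1182, 0.4540, -0.8910, 0.0000]
J3: z=[-0.8888, -0.4529, -0.0698] o=[-0.6369, -0.5265, 0.9191] → [0.3013, -0.6190, 0.1798, -0.8888, -0.4529, -0.0698]
J4: z=[-0.8888, -0.4529, -0.0698] o=[-0.8016, -0.1600, 0.6387] → [0.1487, -0.3813, 0.5802, -0.8888, -0.4529, -0.0698]
q̇ = J⁺·V = [0.0820, 0.8880, -0.3600, 0.3960]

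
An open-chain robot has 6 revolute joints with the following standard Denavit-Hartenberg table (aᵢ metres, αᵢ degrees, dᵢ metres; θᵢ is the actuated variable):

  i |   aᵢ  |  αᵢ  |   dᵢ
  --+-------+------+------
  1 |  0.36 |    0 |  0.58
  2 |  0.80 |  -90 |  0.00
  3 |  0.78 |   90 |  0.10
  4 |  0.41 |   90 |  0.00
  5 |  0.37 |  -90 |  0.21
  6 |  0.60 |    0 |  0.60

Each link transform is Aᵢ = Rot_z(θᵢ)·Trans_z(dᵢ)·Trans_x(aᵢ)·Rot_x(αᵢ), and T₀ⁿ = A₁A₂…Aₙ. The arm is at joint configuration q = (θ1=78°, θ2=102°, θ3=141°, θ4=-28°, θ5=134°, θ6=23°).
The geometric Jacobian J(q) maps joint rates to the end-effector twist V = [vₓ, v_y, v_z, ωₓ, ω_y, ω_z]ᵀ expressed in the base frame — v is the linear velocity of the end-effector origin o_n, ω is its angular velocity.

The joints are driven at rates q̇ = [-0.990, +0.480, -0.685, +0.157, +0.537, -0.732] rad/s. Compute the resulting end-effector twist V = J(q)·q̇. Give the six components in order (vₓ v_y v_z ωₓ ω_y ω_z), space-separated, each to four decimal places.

-0.1684 0.6600 0.6400 -0.2534 1.4063 -1.1611

o_n = [-0.7197, -0.0804, 0.2582]
J₁: ẑ×o_n = [0.0804, -0.7197, 0.0000], ω = ẑ
J2: z=[0.0000, 0.0000, 1.0000] o=[0.0748, 0.3521, 0.5800] → [0.4325, -0.7946, 0.0000, 0.0000, 0.0000, 1.0000]
J3: z=[-0.0000, -1.0000, 0.0000] o=[-0.7252, 0.3521, 0.5800] → [0.3218, -0.0000, 0.0054, -0.0000, -1.0000, 0.0000]
J4: z=[-0.6293, -0.0000, -0.7771] o=[-0.1190, 0.2521, 0.0891] → [-0.2584, 0.5733, 0.2093, -0.6293, -0.0000, -0.7771]
J5: z=[-0.3648, 0.8829, 0.2954] o=[0.1624, 0.4446, -0.1387] → [0.5056, -0.1158, 0.9704, -0.3648, 0.8829, 0.2954]
J6: z=[-0.0564, -0.3377, 0.9396] o=[-0.2581, 0.5094, -0.1407] → [0.4194, -0.4112, -0.1226, -0.0564, -0.3377, 0.9396]
V = J·q̇ = [-0.1684, 0.6600, 0.6400, -0.2534, 1.4063, -1.1611]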